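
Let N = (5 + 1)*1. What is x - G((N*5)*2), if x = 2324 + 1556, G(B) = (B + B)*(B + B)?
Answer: -10520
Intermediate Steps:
N = 6 (N = 6*1 = 6)
G(B) = 4*B² (G(B) = (2*B)*(2*B) = 4*B²)
x = 3880
x - G((N*5)*2) = 3880 - 4*((6*5)*2)² = 3880 - 4*(30*2)² = 3880 - 4*60² = 3880 - 4*3600 = 3880 - 1*14400 = 3880 - 14400 = -10520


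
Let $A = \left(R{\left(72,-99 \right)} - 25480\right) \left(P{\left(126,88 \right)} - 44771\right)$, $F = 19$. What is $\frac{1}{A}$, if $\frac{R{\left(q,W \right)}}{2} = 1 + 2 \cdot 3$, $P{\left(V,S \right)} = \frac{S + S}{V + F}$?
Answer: $\frac{145}{165315569454} \approx 8.7711 \cdot 10^{-10}$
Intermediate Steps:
$P{\left(V,S \right)} = \frac{2 S}{19 + V}$ ($P{\left(V,S \right)} = \frac{S + S}{V + 19} = \frac{2 S}{19 + V}$)
$R{\left(q,W \right)} = 14$ ($R{\left(q,W \right)} = 2 \left(1 + 2 \cdot 3\right) = 2 \left(1 + 6\right) = 2 \cdot 7 = 14$)
$A = \frac{165315569454}{145}$ ($A = \left(14 - 25480\right) \left(2 \cdot 88 \frac{1}{19 + 126} - 44771\right) = - 25466 \left(2 \cdot 88 \cdot \frac{1}{145} - 44771\right) = - 25466 \left(\frac{176}{145} - 44771\right) = \left(-25466\right) \left(- \frac{6491619}{145}\right) = \frac{165315569454}{145} \approx 1.1401 \cdot 10^{9}$)
$\frac{1}{A} = \frac{1}{\frac{165315569454}{145}} = \frac{145}{165315569454}$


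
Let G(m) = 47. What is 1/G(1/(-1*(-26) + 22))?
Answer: 1/47 ≈ 0.021277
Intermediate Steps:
1/G(1/(-1*(-26) + 22)) = 1/47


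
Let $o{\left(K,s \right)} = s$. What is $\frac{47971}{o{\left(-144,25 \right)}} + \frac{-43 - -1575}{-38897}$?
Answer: $\frac{1865889687}{972425} \approx 1918.8$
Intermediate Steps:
$\frac{47971}{o{\left(-144,25 \right)}} + \frac{-43 - -1575}{-38897} = \frac{47971}{25} + \frac{-43 - -1575}{-38897} = 47971 \cdot \frac{1}{25} + \left(-43 + 1575\right) \left(- \frac{1}{38897}\right) = \frac{47971}{25} + 1532 \left(- \frac{1}{38897}\right) = \frac{47971}{25} - \frac{1532}{38897} = \frac{1865889687}{972425}$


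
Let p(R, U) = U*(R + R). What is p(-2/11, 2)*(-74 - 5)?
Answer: 632/11 ≈ 57.455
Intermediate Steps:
p(R, U) = 2*R*U (p(R, U) = U*(2*R) = 2*R*U)
p(-2/11, 2)*(-74 - 5) = (2*(-2/11)*2)*(-74 - 5) = (2*(-2*1/11)*2)*(-79) = (2*(-2/11)*2)*(-79) = -8/11*(-79) = 632/11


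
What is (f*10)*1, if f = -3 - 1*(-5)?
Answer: 20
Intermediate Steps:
f = 2 (f = -3 + 5 = 2)
(f*10)*1 = (2*10)*1 = 20*1 = 20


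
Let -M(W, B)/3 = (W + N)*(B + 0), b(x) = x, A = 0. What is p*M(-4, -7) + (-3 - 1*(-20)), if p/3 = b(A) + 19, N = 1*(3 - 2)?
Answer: -3574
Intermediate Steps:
N = 1 (N = 1*1 = 1)
p = 57 (p = 3*(0 + 19) = 3*19 = 57)
M(W, B) = -3*B*(1 + W) (M(W, B) = -3*(W + 1)*(B + 0) = -3*(1 + W)*B = -3*B*(1 + W))
p*M(-4, -7) + (-3 - 1*(-20)) = 57*(-3*(-7)*(1 - 4)) + (-3 - 1*(-20)) = 57*(-3*(-7)*(-3)) + (-3 + 20) = 57*(-63) + 17 = -3591 + 17 = -3574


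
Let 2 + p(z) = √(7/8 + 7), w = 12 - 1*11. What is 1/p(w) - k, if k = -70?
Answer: 2186/31 + 6*√14/31 ≈ 71.240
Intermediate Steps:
w = 1 (w = 12 - 11 = 1)
p(z) = -2 + 3*√14/4 (p(z) = -2 + √(7/8 + 7) = -2 + √(63/8) = -2 + 3*√14/4)
1/p(w) - k = 1/(-2 + 3*√14/4) - 1*(-70) = 1/(-2 + 3*√14/4) + 70 = 70 + 1/(-2 + 3*√14/4)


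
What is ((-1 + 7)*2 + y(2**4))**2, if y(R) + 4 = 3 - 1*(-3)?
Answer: 196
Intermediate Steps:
y(R) = 2 (y(R) = -4 + (3 - 1*(-3)) = -4 + (3 + 3) = -4 + 6 = 2)
((-1 + 7)*2 + y(2**4))**2 = ((-1 + 7)*2 + 2)**2 = (6*2 + 2)**2 = (12 + 2)**2 = 14**2 = 196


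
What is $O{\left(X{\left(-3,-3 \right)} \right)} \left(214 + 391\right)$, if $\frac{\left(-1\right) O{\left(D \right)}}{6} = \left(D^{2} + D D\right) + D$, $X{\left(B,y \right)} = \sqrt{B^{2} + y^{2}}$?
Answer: $-130680 - 10890 \sqrt{2} \approx -1.4608 \cdot 10^{5}$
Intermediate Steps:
$O{\left(D \right)} = - 12 D^{2} - 6 D$ ($O{\left(D \right)} = - 6 \left(\left(D^{2} + D D\right) + D\right) = - 6 \left(\left(D^{2} + D^{2}\right) + D\right) = - 6 \left(2 D^{2} + D\right) = - 6 \left(D + 2 D^{2}\right) = - 12 D^{2} - 6 D$)
$O{\left(X{\left(-3,-3 \right)} \right)} \left(214 + 391\right) = - 6 \sqrt{\left(-3\right)^{2} + \left(-3\right)^{2}} \left(1 + 2 \sqrt{\left(-3\right)^{2} + \left(-3\right)^{2}}\right) \left(214 + 391\right) = - 6 \sqrt{9 + 9} \left(1 + 2 \sqrt{9 + 9}\right) 605 = - 6 \sqrt{18} \left(1 + 2 \sqrt{18}\right) 605 = - 6 \cdot 3 \sqrt{2} \left(1 + 2 \cdot 3 \sqrt{2}\right) 605 = - 6 \cdot 3 \sqrt{2} \left(1 + 6 \sqrt{2}\right) 605 = - 18 \sqrt{2} \left(1 + 6 \sqrt{2}\right) 605 = - 10890 \sqrt{2} \left(1 + 6 \sqrt{2}\right)$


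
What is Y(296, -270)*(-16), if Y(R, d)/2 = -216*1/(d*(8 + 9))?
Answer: -128/85 ≈ -1.5059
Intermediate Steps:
Y(R, d) = -432/(17*d) (Y(R, d) = 2*(-216*1/(d*(8 + 9))) = 2*(-216*1/(17*d)) = 2*(-216/(17*d)) = -432/(17*d))
Y(296, -270)*(-16) = -432/17/(-270)*(-16) = -432/17*(-1/270)*(-16) = (8/85)*(-16) = -128/85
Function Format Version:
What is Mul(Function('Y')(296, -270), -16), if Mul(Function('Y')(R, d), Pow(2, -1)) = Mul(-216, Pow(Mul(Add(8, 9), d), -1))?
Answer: Rational(-128, 85) ≈ -1.5059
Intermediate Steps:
Function('Y')(R, d) = Mul(Rational(-432, 17), Pow(d, -1)) (Function('Y')(R, d) = Mul(2, Mul(-216, Pow(Mul(Add(8, 9), d), -1))) = Mul(2, Mul(-216, Pow(Mul(17, d), -1))) = Mul(2, Mul(-216, Mul(Rational(1, 17), Pow(d, -1)))) = Mul(2, Mul(Rational(-216, 17), Pow(d, -1))) = Mul(Rational(-432, 17), Pow(d, -1)))
Mul(Function('Y')(296, -270), -16) = Mul(Mul(Rational(-432, 17), Pow(-270, -1)), -16) = Mul(Mul(Rational(-432, 17), Rational(-1, 270)), -16) = Mul(Rational(8, 85), -16) = Rational(-128, 85)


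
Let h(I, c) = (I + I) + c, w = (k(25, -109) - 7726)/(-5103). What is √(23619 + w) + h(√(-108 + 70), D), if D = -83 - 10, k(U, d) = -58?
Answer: -93 + √17219363/27 + 2*I*√38 ≈ 60.69 + 12.329*I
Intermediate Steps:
w = 1112/729 (w = (-58 - 7726)/(-5103) = -7784*(-1/5103) = 1112/729 ≈ 1.5254)
D = -93
h(I, c) = c + 2*I (h(I, c) = 2*I + c = c + 2*I)
√(23619 + w) + h(√(-108 + 70), D) = √(23619 + 1112/729) + (-93 + 2*√(-108 + 70)) = √(17219363/729) + (-93 + 2*√(-38)) = √17219363/27 + (-93 + 2*(I*√38)) = √17219363/27 + (-93 + 2*I*√38) = -93 + √17219363/27 + 2*I*√38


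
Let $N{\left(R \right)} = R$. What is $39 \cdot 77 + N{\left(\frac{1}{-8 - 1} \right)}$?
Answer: $\frac{27026}{9} \approx 3002.9$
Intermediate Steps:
$39 \cdot 77 + N{\left(\frac{1}{-8 - 1} \right)} = 39 \cdot 77 + \frac{1}{-8 - 1} = 3003 + \frac{1}{-9} = 3003 - \frac{1}{9} = \frac{27026}{9}$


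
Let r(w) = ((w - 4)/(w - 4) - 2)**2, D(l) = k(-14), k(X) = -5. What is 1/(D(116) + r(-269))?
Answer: -1/4 ≈ -0.25000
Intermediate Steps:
D(l) = -5
r(w) = 1 (r(w) = ((-4 + w)/(-4 + w) - 2)**2 = (1 - 2)**2 = (-1)**2 = 1)
1/(D(116) + r(-269)) = 1/(-5 + 1) = 1/(-4) = -1/4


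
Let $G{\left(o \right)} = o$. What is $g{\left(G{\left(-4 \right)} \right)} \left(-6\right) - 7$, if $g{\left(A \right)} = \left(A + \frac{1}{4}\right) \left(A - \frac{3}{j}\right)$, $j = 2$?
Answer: $- \frac{523}{4} \approx -130.75$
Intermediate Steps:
$g{\left(A \right)} = \left(- \frac{3}{2} + A\right) \left(\frac{1}{4} + A\right)$ ($g{\left(A \right)} = \left(A + \frac{1}{4}\right) \left(A - \frac{3}{2}\right) = \left(\frac{1}{4} + A\right) \left(A - \frac{3}{2}\right) = \left(\frac{1}{4} + A\right) \left(- \frac{3}{2} + A\right) = \left(- \frac{3}{2} + A\right) \left(\frac{1}{4} + A\right)$)
$g{\left(G{\left(-4 \right)} \right)} \left(-6\right) - 7 = \left(- \frac{3}{8} + \left(-4\right)^{2} - -5\right) \left(-6\right) - 7 = \left(- \frac{3}{8} + 16 + 5\right) \left(-6\right) - 7 = \frac{165}{8} \left(-6\right) - 7 = - \frac{495}{4} - 7 = - \frac{523}{4}$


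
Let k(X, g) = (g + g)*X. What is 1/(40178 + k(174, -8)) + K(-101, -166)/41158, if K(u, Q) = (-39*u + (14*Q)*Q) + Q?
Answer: 3641783904/384765563 ≈ 9.4649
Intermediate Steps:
K(u, Q) = Q - 39*u + 14*Q**2 (K(u, Q) = (-39*u + 14*Q**2) + Q = Q - 39*u + 14*Q**2)
k(X, g) = 2*X*g (k(X, g) = (2*g)*X = 2*X*g)
1/(40178 + k(174, -8)) + K(-101, -166)/41158 = 1/(40178 + 2*174*(-8)) + (-166 - 39*(-101) + 14*(-166)**2)/41158 = 1/(40178 - 2784) + (-166 + 3939 + 14*27556)*(1/41158) = 1/37394 + (-166 + 3939 + 385784)*(1/41158) = 1/37394 + 389557*(1/41158) = 1/37394 + 389557/41158 = 3641783904/384765563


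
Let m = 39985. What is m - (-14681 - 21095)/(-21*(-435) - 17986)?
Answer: 353871459/8851 ≈ 39981.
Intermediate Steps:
m - (-14681 - 21095)/(-21*(-435) - 17986) = 39985 - (-14681 - 21095)/(-21*(-435) - 17986) = 39985 - (-35776)/(9135 - 17986) = 39985 - (-35776)/(-8851) = 39985 - (-35776)*(-1)/8851 = 39985 - 1*35776/8851 = 39985 - 35776/8851 = 353871459/8851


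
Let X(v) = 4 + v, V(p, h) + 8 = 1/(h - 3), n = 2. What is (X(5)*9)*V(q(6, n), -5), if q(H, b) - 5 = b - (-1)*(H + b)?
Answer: -5265/8 ≈ -658.13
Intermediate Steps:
q(H, b) = 5 + H + 2*b (q(H, b) = 5 + (b - (-1)*(H + b)) = 5 + (b - (-H - b)) = 5 + (b + (H + b)) = 5 + (H + 2*b) = 5 + H + 2*b)
V(p, h) = -8 + 1/(-3 + h) (V(p, h) = -8 + 1/(h - 3) = -8 + 1/(-3 + h))
(X(5)*9)*V(q(6, n), -5) = ((4 + 5)*9)*((25 - 8*(-5))/(-3 - 5)) = (9*9)*((25 + 40)/(-8)) = 81*(-⅛*65) = 81*(-65/8) = -5265/8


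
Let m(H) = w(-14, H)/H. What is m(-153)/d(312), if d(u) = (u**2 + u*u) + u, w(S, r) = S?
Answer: 7/14917500 ≈ 4.6925e-7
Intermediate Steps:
d(u) = u + 2*u**2 (d(u) = (u**2 + u**2) + u = 2*u**2 + u = u + 2*u**2)
m(H) = -14/H
m(-153)/d(312) = (-14/(-153))/((312*(1 + 2*312))) = (-14*(-1/153))/((312*(1 + 624))) = 14/(153*((312*625))) = (14/153)/195000 = (14/153)*(1/195000) = 7/14917500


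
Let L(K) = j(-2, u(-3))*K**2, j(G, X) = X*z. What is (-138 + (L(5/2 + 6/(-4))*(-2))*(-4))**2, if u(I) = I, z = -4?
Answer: 1764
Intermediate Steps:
j(G, X) = -4*X (j(G, X) = X*(-4) = -4*X)
L(K) = 12*K**2 (L(K) = (-4*(-3))*K**2 = 12*K**2)
(-138 + (L(5/2 + 6/(-4))*(-2))*(-4))**2 = (-138 + ((12*(5/2 + 6/(-4))**2)*(-2))*(-4))**2 = (-138 + ((12*(5*(1/2) + 6*(-1/4))**2)*(-2))*(-4))**2 = (-138 + ((12*(5/2 - 3/2)**2)*(-2))*(-4))**2 = (-138 + ((12*1**2)*(-2))*(-4))**2 = (-138 + ((12*1)*(-2))*(-4))**2 = (-138 + (12*(-2))*(-4))**2 = (-138 - 24*(-4))**2 = (-138 + 96)**2 = (-42)**2 = 1764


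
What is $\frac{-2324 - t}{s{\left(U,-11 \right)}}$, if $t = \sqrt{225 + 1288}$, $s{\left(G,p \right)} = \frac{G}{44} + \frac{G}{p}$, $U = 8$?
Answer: $\frac{12782}{3} + \frac{11 \sqrt{1513}}{6} \approx 4332.0$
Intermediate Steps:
$s{\left(G,p \right)} = \frac{G}{44} + \frac{G}{p}$ ($s{\left(G,p \right)} = G \frac{1}{44} + \frac{G}{p} = \frac{G}{44} + \frac{G}{p}$)
$t = \sqrt{1513} \approx 38.897$
$\frac{-2324 - t}{s{\left(U,-11 \right)}} = \frac{-2324 - \sqrt{1513}}{\frac{1}{44} \cdot 8 + \frac{8}{-11}} = \frac{-2324 - \sqrt{1513}}{\frac{2}{11} + 8 \left(- \frac{1}{11}\right)} = \frac{-2324 - \sqrt{1513}}{\frac{2}{11} - \frac{8}{11}} = \frac{-2324 - \sqrt{1513}}{- \frac{6}{11}} = \left(-2324 - \sqrt{1513}\right) \left(- \frac{11}{6}\right) = \frac{12782}{3} + \frac{11 \sqrt{1513}}{6}$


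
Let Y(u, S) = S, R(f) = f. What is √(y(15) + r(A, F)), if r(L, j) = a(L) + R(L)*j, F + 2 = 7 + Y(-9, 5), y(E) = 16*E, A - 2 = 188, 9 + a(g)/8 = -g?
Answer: 2*√137 ≈ 23.409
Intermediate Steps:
a(g) = -72 - 8*g (a(g) = -72 + 8*(-g) = -72 - 8*g)
A = 190 (A = 2 + 188 = 190)
F = 10 (F = -2 + (7 + 5) = -2 + 12 = 10)
r(L, j) = -72 - 8*L + L*j (r(L, j) = (-72 - 8*L) + L*j = -72 - 8*L + L*j)
√(y(15) + r(A, F)) = √(16*15 + (-72 - 8*190 + 190*10)) = √(240 + (-72 - 1520 + 1900)) = √(240 + 308) = √548 = 2*√137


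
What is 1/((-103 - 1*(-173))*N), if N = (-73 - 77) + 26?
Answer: -1/8680 ≈ -0.00011521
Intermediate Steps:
N = -124 (N = -150 + 26 = -124)
1/((-103 - 1*(-173))*N) = 1/((-103 - 1*(-173))*(-124)) = 1/((-103 + 173)*(-124)) = 1/(70*(-124)) = 1/(-8680) = -1/8680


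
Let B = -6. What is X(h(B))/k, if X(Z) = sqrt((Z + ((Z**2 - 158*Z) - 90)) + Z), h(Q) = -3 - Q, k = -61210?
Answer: -3*I*sqrt(61)/61210 ≈ -0.00038279*I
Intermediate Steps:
X(Z) = sqrt(-90 + Z**2 - 156*Z) (X(Z) = sqrt((Z + (-90 + Z**2 - 158*Z)) + Z) = sqrt((-90 + Z**2 - 157*Z) + Z) = sqrt(-90 + Z**2 - 156*Z))
X(h(B))/k = sqrt(-90 + (-3 - 1*(-6))**2 - 156*(-3 - 1*(-6)))/(-61210) = sqrt(-90 + (-3 + 6)**2 - 156*(-3 + 6))*(-1/61210) = sqrt(-90 + 3**2 - 156*3)*(-1/61210) = sqrt(-90 + 9 - 468)*(-1/61210) = sqrt(-549)*(-1/61210) = (3*I*sqrt(61))*(-1/61210) = -3*I*sqrt(61)/61210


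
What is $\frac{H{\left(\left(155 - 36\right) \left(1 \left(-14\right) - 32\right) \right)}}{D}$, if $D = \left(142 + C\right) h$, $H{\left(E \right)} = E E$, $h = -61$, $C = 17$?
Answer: $- \frac{29964676}{9699} \approx -3089.5$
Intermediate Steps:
$H{\left(E \right)} = E^{2}$
$D = -9699$ ($D = \left(142 + 17\right) \left(-61\right) = 159 \left(-61\right) = -9699$)
$\frac{H{\left(\left(155 - 36\right) \left(1 \left(-14\right) - 32\right) \right)}}{D} = \frac{\left(\left(155 - 36\right) \left(1 \left(-14\right) - 32\right)\right)^{2}}{-9699} = \left(119 \left(-14 - 32\right)\right)^{2} \left(- \frac{1}{9699}\right) = \left(119 \left(-46\right)\right)^{2} \left(- \frac{1}{9699}\right) = \left(-5474\right)^{2} \left(- \frac{1}{9699}\right) = 29964676 \left(- \frac{1}{9699}\right) = - \frac{29964676}{9699}$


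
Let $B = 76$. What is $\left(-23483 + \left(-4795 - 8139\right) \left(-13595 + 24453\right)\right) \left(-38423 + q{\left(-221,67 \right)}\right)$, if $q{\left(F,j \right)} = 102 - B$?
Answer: $5393275449435$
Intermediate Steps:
$q{\left(F,j \right)} = 26$ ($q{\left(F,j \right)} = 102 - 76 = 26$)
$\left(-23483 + \left(-4795 - 8139\right) \left(-13595 + 24453\right)\right) \left(-38423 + q{\left(-221,67 \right)}\right) = \left(-23483 + \left(-4795 - 8139\right) \left(-13595 + 24453\right)\right) \left(-38423 + 26\right) = \left(-23483 - 140437372\right) \left(-38397\right) = \left(-140460855\right) \left(-38397\right) = 5393275449435$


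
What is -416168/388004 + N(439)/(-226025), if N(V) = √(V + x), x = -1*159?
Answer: -104042/97001 - 2*√70/226025 ≈ -1.0727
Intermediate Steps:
x = -159
N(V) = √(-159 + V) (N(V) = √(V - 159) = √(-159 + V))
-416168/388004 + N(439)/(-226025) = -416168/388004 + √(-159 + 439)/(-226025) = -416168*1/388004 + √280*(-1/226025) = -104042/97001 + (2*√70)*(-1/226025) = -104042/97001 - 2*√70/226025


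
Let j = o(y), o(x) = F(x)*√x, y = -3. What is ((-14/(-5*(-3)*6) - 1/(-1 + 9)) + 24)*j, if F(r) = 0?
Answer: 0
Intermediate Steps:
o(x) = 0 (o(x) = 0*√x = 0)
j = 0
((-14/(-5*(-3)*6) - 1/(-1 + 9)) + 24)*j = ((-14/(-5*(-3)*6) - 1/(-1 + 9)) + 24)*0 = ((-14/(15*6) - 1/8) + 24)*0 = ((-14/90 - 1*⅛) + 24)*0 = ((-14*1/90 - ⅛) + 24)*0 = ((-7/45 - ⅛) + 24)*0 = (-101/360 + 24)*0 = (8539/360)*0 = 0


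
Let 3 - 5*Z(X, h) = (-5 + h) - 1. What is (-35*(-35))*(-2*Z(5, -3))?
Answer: -5880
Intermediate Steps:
Z(X, h) = 9/5 - h/5 (Z(X, h) = 3/5 - ((-5 + h) - 1)/5 = 3/5 - (-6 + h)/5 = 3/5 + (6/5 - h/5) = 9/5 - h/5)
(-35*(-35))*(-2*Z(5, -3)) = (-35*(-35))*(-2*(9/5 - 1/5*(-3))) = 1225*(-2*(9/5 + 3/5)) = 1225*(-2*12/5) = 1225*(-24/5) = -5880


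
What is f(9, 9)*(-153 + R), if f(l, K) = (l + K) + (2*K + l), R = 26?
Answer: -5715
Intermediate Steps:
f(l, K) = 2*l + 3*K (f(l, K) = (K + l) + (l + 2*K) = 2*l + 3*K)
f(9, 9)*(-153 + R) = (2*9 + 3*9)*(-153 + 26) = (18 + 27)*(-127) = 45*(-127) = -5715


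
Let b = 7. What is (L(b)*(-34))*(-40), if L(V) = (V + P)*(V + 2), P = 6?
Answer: 159120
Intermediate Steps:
L(V) = (2 + V)*(6 + V) (L(V) = (V + 6)*(V + 2) = (6 + V)*(2 + V) = (2 + V)*(6 + V))
(L(b)*(-34))*(-40) = ((12 + 7² + 8*7)*(-34))*(-40) = ((12 + 49 + 56)*(-34))*(-40) = (117*(-34))*(-40) = -3978*(-40) = 159120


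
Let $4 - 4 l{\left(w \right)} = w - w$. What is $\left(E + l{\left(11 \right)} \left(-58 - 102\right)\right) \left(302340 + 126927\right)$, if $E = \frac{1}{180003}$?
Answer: $- \frac{4121031739631}{60001} \approx -6.8683 \cdot 10^{7}$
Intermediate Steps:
$E = \frac{1}{180003} \approx 5.5555 \cdot 10^{-6}$
$l{\left(w \right)} = 1$ ($l{\left(w \right)} = 1 - \frac{w - w}{4} = 1 - 0 = 1 + 0 = 1$)
$\left(E + l{\left(11 \right)} \left(-58 - 102\right)\right) \left(302340 + 126927\right) = \left(\frac{1}{180003} + 1 \left(-58 - 102\right)\right) \left(302340 + 126927\right) = \left(\frac{1}{180003} + 1 \left(-160\right)\right) 429267 = \left(\frac{1}{180003} - 160\right) 429267 = \left(- \frac{28800479}{180003}\right) 429267 = - \frac{4121031739631}{60001}$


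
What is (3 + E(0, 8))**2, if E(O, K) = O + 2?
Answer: 25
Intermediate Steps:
E(O, K) = 2 + O
(3 + E(0, 8))**2 = (3 + (2 + 0))**2 = (3 + 2)**2 = 5**2 = 25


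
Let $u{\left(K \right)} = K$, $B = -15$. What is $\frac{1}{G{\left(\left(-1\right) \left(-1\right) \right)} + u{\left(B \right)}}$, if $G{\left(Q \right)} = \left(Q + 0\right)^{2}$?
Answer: $- \frac{1}{14} \approx -0.071429$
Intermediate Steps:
$G{\left(Q \right)} = Q^{2}$
$\frac{1}{G{\left(\left(-1\right) \left(-1\right) \right)} + u{\left(B \right)}} = \frac{1}{\left(\left(-1\right) \left(-1\right)\right)^{2} - 15} = \frac{1}{1^{2} - 15} = \frac{1}{1 - 15} = \frac{1}{-14} = - \frac{1}{14}$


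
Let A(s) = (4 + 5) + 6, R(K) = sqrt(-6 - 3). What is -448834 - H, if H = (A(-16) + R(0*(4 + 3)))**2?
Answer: -449050 - 90*I ≈ -4.4905e+5 - 90.0*I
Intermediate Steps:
R(K) = 3*I (R(K) = sqrt(-9) = 3*I)
A(s) = 15 (A(s) = 9 + 6 = 15)
H = (15 + 3*I)**2 ≈ 216.0 + 90.0*I
-448834 - H = -448834 - (216 + 90*I) = -448834 + (-216 - 90*I) = -449050 - 90*I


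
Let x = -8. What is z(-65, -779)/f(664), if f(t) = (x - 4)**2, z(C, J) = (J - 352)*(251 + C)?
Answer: -11687/8 ≈ -1460.9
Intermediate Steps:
z(C, J) = (-352 + J)*(251 + C)
f(t) = 144 (f(t) = (-8 - 4)**2 = (-12)**2 = 144)
z(-65, -779)/f(664) = (-88352 - 352*(-65) + 251*(-779) - 65*(-779))/144 = (-88352 + 22880 - 195529 + 50635)*(1/144) = -210366*1/144 = -11687/8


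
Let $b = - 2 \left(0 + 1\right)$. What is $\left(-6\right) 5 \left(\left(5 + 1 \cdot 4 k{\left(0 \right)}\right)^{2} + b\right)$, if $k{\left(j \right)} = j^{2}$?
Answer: $-690$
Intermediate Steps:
$b = -2$ ($b = \left(-2\right) 1 = -2$)
$\left(-6\right) 5 \left(\left(5 + 1 \cdot 4 k{\left(0 \right)}\right)^{2} + b\right) = \left(-6\right) 5 \left(\left(5 + 1 \cdot 4 \cdot 0^{2}\right)^{2} - 2\right) = - 30 \left(\left(5 + 4 \cdot 0\right)^{2} - 2\right) = - 30 \left(\left(5 + 0\right)^{2} - 2\right) = - 30 \left(5^{2} - 2\right) = - 30 \left(25 - 2\right) = \left(-30\right) 23 = -690$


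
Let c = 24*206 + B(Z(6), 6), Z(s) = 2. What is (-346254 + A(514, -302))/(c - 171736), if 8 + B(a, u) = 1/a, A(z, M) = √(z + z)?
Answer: 692508/333599 - 4*√257/333599 ≈ 2.0757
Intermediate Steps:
A(z, M) = √2*√z (A(z, M) = √(2*z) = √2*√z)
B(a, u) = -8 + 1/a
c = 9873/2 (c = 24*206 + (-8 + 1/2) = 4944 + (-8 + ½) = 4944 - 15/2 = 9873/2 ≈ 4936.5)
(-346254 + A(514, -302))/(c - 171736) = (-346254 + √2*√514)/(9873/2 - 171736) = (-346254 + 2*√257)/(-333599/2) = (-346254 + 2*√257)*(-2/333599) = 692508/333599 - 4*√257/333599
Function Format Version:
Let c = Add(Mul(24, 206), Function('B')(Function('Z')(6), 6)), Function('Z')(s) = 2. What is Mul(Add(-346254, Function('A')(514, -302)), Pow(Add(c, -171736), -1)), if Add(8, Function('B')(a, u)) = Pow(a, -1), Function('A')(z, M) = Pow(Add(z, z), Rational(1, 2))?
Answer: Add(Rational(692508, 333599), Mul(Rational(-4, 333599), Pow(257, Rational(1, 2)))) ≈ 2.0757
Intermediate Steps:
Function('A')(z, M) = Mul(Pow(2, Rational(1, 2)), Pow(z, Rational(1, 2))) (Function('A')(z, M) = Pow(Mul(2, z), Rational(1, 2)) = Mul(Pow(2, Rational(1, 2)), Pow(z, Rational(1, 2))))
Function('B')(a, u) = Add(-8, Pow(a, -1))
c = Rational(9873, 2) (c = Add(Mul(24, 206), Add(-8, Pow(2, -1))) = Add(4944, Add(-8, Rational(1, 2))) = Add(4944, Rational(-15, 2)) = Rational(9873, 2) ≈ 4936.5)
Mul(Add(-346254, Function('A')(514, -302)), Pow(Add(c, -171736), -1)) = Mul(Add(-346254, Mul(Pow(2, Rational(1, 2)), Pow(514, Rational(1, 2)))), Pow(Add(Rational(9873, 2), -171736), -1)) = Mul(Add(-346254, Mul(2, Pow(257, Rational(1, 2)))), Pow(Rational(-333599, 2), -1)) = Mul(Add(-346254, Mul(2, Pow(257, Rational(1, 2)))), Rational(-2, 333599)) = Add(Rational(692508, 333599), Mul(Rational(-4, 333599), Pow(257, Rational(1, 2))))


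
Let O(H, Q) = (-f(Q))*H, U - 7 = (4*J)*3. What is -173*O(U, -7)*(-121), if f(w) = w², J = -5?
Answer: 54363001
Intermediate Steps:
U = -53 (U = 7 + (4*(-5))*3 = 7 - 20*3 = 7 - 60 = -53)
O(H, Q) = -H*Q² (O(H, Q) = (-Q²)*H = -H*Q²)
-173*O(U, -7)*(-121) = -(-173)*(-53)*(-7)²*(-121) = -(-173)*(-53)*49*(-121) = -173*2597*(-121) = -449281*(-121) = 54363001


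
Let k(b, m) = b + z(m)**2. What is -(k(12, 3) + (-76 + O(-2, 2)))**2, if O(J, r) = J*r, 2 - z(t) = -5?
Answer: -361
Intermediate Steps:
z(t) = 7 (z(t) = 2 - 1*(-5) = 2 + 5 = 7)
k(b, m) = 49 + b (k(b, m) = b + 7**2 = b + 49 = 49 + b)
-(k(12, 3) + (-76 + O(-2, 2)))**2 = -((49 + 12) + (-76 - 2*2))**2 = -(61 + (-76 - 4))**2 = -(61 - 80)**2 = -1*(-19)**2 = -1*361 = -361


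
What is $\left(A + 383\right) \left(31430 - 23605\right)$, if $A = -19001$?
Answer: $-145685850$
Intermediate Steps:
$\left(A + 383\right) \left(31430 - 23605\right) = \left(-19001 + 383\right) \left(31430 - 23605\right) = \left(-18618\right) 7825 = -145685850$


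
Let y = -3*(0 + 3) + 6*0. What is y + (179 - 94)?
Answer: 76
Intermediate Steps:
y = -9 (y = -3*3 + 0 = -9 + 0 = -9)
y + (179 - 94) = -9 + (179 - 94) = -9 + 85 = 76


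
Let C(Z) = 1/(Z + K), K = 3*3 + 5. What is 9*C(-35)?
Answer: -3/7 ≈ -0.42857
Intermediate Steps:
K = 14 (K = 9 + 5 = 14)
C(Z) = 1/(14 + Z) (C(Z) = 1/(Z + 14) = 1/(14 + Z))
9*C(-35) = 9/(14 - 35) = 9/(-21) = 9*(-1/21) = -3/7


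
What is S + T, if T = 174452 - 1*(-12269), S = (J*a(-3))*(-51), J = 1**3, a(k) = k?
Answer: 186874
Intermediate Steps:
J = 1
S = 153 (S = (1*(-3))*(-51) = -3*(-51) = 153)
T = 186721 (T = 174452 + 12269 = 186721)
S + T = 153 + 186721 = 186874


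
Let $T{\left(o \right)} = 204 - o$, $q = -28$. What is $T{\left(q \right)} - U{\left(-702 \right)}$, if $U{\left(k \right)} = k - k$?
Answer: $232$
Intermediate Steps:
$U{\left(k \right)} = 0$
$T{\left(q \right)} - U{\left(-702 \right)} = \left(204 - -28\right) - 0 = \left(204 + 28\right) + 0 = 232 + 0 = 232$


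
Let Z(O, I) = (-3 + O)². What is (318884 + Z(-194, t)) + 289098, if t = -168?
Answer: 646791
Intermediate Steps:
(318884 + Z(-194, t)) + 289098 = (318884 + (-3 - 194)²) + 289098 = (318884 + (-197)²) + 289098 = (318884 + 38809) + 289098 = 357693 + 289098 = 646791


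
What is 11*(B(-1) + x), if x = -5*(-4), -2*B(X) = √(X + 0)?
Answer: 220 - 11*I/2 ≈ 220.0 - 5.5*I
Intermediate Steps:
B(X) = -√X/2 (B(X) = -√(X + 0)/2 = -√X/2)
x = 20
11*(B(-1) + x) = 11*(-I/2 + 20) = 11*(20 - I/2) = 220 - 11*I/2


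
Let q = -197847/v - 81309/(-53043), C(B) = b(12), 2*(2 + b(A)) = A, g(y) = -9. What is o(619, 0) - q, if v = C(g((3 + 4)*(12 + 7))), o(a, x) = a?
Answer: 3541802551/70724 ≈ 50079.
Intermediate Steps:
b(A) = -2 + A/2
C(B) = 4 (C(B) = -2 + (½)*12 = -2 + 6 = 4)
v = 4
q = -3498024395/70724 (q = -197847/4 - 81309/(-53043) = -197847*¼ - 81309*(-1/53043) = -197847/4 + 27103/17681 = -3498024395/70724 ≈ -49460.)
o(619, 0) - q = 619 - 1*(-3498024395/70724) = 619 + 3498024395/70724 = 3541802551/70724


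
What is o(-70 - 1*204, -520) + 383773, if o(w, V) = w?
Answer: 383499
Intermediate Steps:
o(-70 - 1*204, -520) + 383773 = (-70 - 1*204) + 383773 = (-70 - 204) + 383773 = -274 + 383773 = 383499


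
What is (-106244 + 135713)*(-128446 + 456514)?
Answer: 9667835892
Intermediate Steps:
(-106244 + 135713)*(-128446 + 456514) = 29469*328068 = 9667835892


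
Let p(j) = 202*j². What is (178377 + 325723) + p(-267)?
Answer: 14904478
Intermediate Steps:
(178377 + 325723) + p(-267) = (178377 + 325723) + 202*(-267)² = 504100 + 202*71289 = 504100 + 14400378 = 14904478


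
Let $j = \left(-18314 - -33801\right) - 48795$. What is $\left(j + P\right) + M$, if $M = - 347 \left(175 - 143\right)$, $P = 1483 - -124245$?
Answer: $81316$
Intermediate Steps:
$P = 125728$ ($P = 1483 + 124245 = 125728$)
$j = -33308$ ($j = \left(-18314 + 33801\right) - 48795 = 15487 - 48795 = -33308$)
$M = -11104$ ($M = \left(-347\right) 32 = -11104$)
$\left(j + P\right) + M = \left(-33308 + 125728\right) - 11104 = 92420 - 11104 = 81316$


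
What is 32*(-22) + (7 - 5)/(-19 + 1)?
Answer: -6337/9 ≈ -704.11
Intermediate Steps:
32*(-22) + (7 - 5)/(-19 + 1) = -704 + 2/(-18) = -704 + 2*(-1/18) = -704 - ⅑ = -6337/9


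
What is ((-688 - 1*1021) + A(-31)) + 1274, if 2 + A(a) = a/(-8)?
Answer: -3465/8 ≈ -433.13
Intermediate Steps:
A(a) = -2 - a/8 (A(a) = -2 + a/(-8) = -2 + a*(-⅛) = -2 - a/8)
((-688 - 1*1021) + A(-31)) + 1274 = ((-688 - 1*1021) + (-2 - ⅛*(-31))) + 1274 = ((-688 - 1021) + (-2 + 31/8)) + 1274 = (-1709 + 15/8) + 1274 = -13657/8 + 1274 = -3465/8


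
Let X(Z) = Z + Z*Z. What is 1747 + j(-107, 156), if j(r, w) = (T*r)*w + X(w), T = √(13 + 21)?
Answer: 26239 - 16692*√34 ≈ -71091.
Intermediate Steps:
X(Z) = Z + Z²
T = √34 ≈ 5.8309
j(r, w) = w*(1 + w) + r*w*√34 (j(r, w) = (√34*r)*w + w*(1 + w) = (r*√34)*w + w*(1 + w) = r*w*√34 + w*(1 + w) = w*(1 + w) + r*w*√34)
1747 + j(-107, 156) = 1747 + 156*(1 + 156 - 107*√34) = 1747 + 156*(157 - 107*√34) = 1747 + (24492 - 16692*√34) = 26239 - 16692*√34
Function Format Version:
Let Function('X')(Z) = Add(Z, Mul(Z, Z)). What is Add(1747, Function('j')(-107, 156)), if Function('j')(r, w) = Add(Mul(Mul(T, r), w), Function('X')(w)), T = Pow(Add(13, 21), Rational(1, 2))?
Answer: Add(26239, Mul(-16692, Pow(34, Rational(1, 2)))) ≈ -71091.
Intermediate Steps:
Function('X')(Z) = Add(Z, Pow(Z, 2))
T = Pow(34, Rational(1, 2)) ≈ 5.8309
Function('j')(r, w) = Add(Mul(w, Add(1, w)), Mul(r, w, Pow(34, Rational(1, 2)))) (Function('j')(r, w) = Add(Mul(Mul(Pow(34, Rational(1, 2)), r), w), Mul(w, Add(1, w))) = Add(Mul(Mul(r, Pow(34, Rational(1, 2))), w), Mul(w, Add(1, w))) = Add(Mul(r, w, Pow(34, Rational(1, 2))), Mul(w, Add(1, w))) = Add(Mul(w, Add(1, w)), Mul(r, w, Pow(34, Rational(1, 2)))))
Add(1747, Function('j')(-107, 156)) = Add(1747, Mul(156, Add(1, 156, Mul(-107, Pow(34, Rational(1, 2)))))) = Add(1747, Mul(156, Add(157, Mul(-107, Pow(34, Rational(1, 2)))))) = Add(1747, Add(24492, Mul(-16692, Pow(34, Rational(1, 2))))) = Add(26239, Mul(-16692, Pow(34, Rational(1, 2))))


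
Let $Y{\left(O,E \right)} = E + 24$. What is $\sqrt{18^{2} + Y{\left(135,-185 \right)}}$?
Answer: $\sqrt{163} \approx 12.767$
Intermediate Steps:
$Y{\left(O,E \right)} = 24 + E$
$\sqrt{18^{2} + Y{\left(135,-185 \right)}} = \sqrt{18^{2} + \left(24 - 185\right)} = \sqrt{324 - 161} = \sqrt{163}$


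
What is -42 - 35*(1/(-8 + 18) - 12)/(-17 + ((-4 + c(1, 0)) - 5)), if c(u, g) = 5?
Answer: -371/6 ≈ -61.833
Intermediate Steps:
-42 - 35*(1/(-8 + 18) - 12)/(-17 + ((-4 + c(1, 0)) - 5)) = -42 - 35*(1/(-8 + 18) - 12)/(-17 + ((-4 + 5) - 5)) = -42 - 35*(1/10 - 12)/(-17 + (1 - 5)) = -42 - 35*(⅒ - 12)/(-17 - 4) = -42 - (-833)/(2*(-21)) = -42 - (-833)*(-1)/(2*21) = -42 - 35*17/30 = -42 - 119/6 = -371/6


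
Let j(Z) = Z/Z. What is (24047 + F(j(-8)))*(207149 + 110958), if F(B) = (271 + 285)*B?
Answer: 7826386521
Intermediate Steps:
j(Z) = 1
F(B) = 556*B
(24047 + F(j(-8)))*(207149 + 110958) = (24047 + 556*1)*(207149 + 110958) = (24047 + 556)*318107 = 24603*318107 = 7826386521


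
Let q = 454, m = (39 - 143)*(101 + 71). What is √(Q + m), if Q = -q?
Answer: 3*I*√2038 ≈ 135.43*I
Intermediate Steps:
m = -17888 (m = -104*172 = -17888)
Q = -454 (Q = -1*454 = -454)
√(Q + m) = √(-454 - 17888) = √(-18342) = 3*I*√2038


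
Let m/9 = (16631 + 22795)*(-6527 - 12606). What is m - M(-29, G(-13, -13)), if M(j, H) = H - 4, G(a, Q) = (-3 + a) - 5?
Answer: -6789038897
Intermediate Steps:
G(a, Q) = -8 + a
M(j, H) = -4 + H
m = -6789038922 (m = 9*((16631 + 22795)*(-6527 - 12606)) = 9*(39426*(-19133)) = 9*(-754337658) = -6789038922)
m - M(-29, G(-13, -13)) = -6789038922 - (-4 + (-8 - 13)) = -6789038922 - (-4 - 21) = -6789038922 - 1*(-25) = -6789038922 + 25 = -6789038897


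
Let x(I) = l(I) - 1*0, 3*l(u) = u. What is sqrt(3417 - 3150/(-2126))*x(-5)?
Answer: -5*sqrt(3862778298)/3189 ≈ -97.446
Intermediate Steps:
l(u) = u/3
x(I) = I/3 (x(I) = I/3 - 1*0 = I/3 + 0 = I/3)
sqrt(3417 - 3150/(-2126))*x(-5) = sqrt(3417 - 3150/(-2126))*((1/3)*(-5)) = sqrt(3417 - 3150*(-1/2126))*(-5/3) = sqrt(3417 + 1575/1063)*(-5/3) = sqrt(3633846/1063)*(-5/3) = (sqrt(3862778298)/1063)*(-5/3) = -5*sqrt(3862778298)/3189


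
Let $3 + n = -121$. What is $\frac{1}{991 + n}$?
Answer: $\frac{1}{867} \approx 0.0011534$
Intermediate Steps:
$n = -124$ ($n = -3 - 121 = -124$)
$\frac{1}{991 + n} = \frac{1}{991 - 124} = \frac{1}{867}$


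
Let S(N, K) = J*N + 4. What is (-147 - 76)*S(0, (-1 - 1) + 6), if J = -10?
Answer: -892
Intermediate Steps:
S(N, K) = 4 - 10*N (S(N, K) = -10*N + 4 = 4 - 10*N)
(-147 - 76)*S(0, (-1 - 1) + 6) = (-147 - 76)*(4 - 10*0) = -223*(4 + 0) = -223*4 = -892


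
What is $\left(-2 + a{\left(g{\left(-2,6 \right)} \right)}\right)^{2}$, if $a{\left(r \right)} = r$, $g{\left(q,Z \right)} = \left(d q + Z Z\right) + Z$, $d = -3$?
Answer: $2116$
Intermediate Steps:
$g{\left(q,Z \right)} = Z + Z^{2} - 3 q$ ($g{\left(q,Z \right)} = \left(- 3 q + Z Z\right) + Z = \left(- 3 q + Z^{2}\right) + Z = \left(Z^{2} - 3 q\right) + Z = Z + Z^{2} - 3 q$)
$\left(-2 + a{\left(g{\left(-2,6 \right)} \right)}\right)^{2} = \left(-2 + \left(6 + 6^{2} - -6\right)\right)^{2} = \left(-2 + \left(6 + 36 + 6\right)\right)^{2} = \left(-2 + 48\right)^{2} = 46^{2} = 2116$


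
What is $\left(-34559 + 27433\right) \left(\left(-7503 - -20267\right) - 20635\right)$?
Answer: $56088746$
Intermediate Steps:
$\left(-34559 + 27433\right) \left(\left(-7503 - -20267\right) - 20635\right) = - 7126 \left(\left(-7503 + 20267\right) - 20635\right) = - 7126 \left(12764 - 20635\right) = \left(-7126\right) \left(-7871\right) = 56088746$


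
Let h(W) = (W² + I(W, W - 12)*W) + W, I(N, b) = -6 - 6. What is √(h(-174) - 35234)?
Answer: 2*I*√761 ≈ 55.172*I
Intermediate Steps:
I(N, b) = -12
h(W) = W² - 11*W (h(W) = (W² - 12*W) + W = W² - 11*W)
√(h(-174) - 35234) = √(-174*(-11 - 174) - 35234) = √(-174*(-185) - 35234) = √(32190 - 35234) = √(-3044) = 2*I*√761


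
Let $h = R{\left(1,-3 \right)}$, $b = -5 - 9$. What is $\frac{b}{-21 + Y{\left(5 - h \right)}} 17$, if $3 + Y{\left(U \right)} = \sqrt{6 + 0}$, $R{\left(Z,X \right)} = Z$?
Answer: $\frac{952}{95} + \frac{119 \sqrt{6}}{285} \approx 11.044$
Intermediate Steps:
$b = -14$ ($b = -5 - 9 = -14$)
$h = 1$
$Y{\left(U \right)} = -3 + \sqrt{6}$ ($Y{\left(U \right)} = -3 + \sqrt{6 + 0} = -3 + \sqrt{6}$)
$\frac{b}{-21 + Y{\left(5 - h \right)}} 17 = - \frac{14}{-21 - \left(3 - \sqrt{6}\right)} 17 = - \frac{14}{-24 + \sqrt{6}} \cdot 17 = - \frac{238}{-24 + \sqrt{6}}$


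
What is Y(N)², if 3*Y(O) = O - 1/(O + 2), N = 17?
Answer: 103684/3249 ≈ 31.913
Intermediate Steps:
Y(O) = -1/(3*(2 + O)) + O/3 (Y(O) = (O - 1/(O + 2))/3 = (O - 1/(2 + O))/3 = -1/(3*(2 + O)) + O/3)
Y(N)² = ((-1 + 17² + 2*17)/(3*(2 + 17)))² = ((⅓)*(-1 + 289 + 34)/19)² = ((⅓)*(1/19)*322)² = (322/57)² = 103684/3249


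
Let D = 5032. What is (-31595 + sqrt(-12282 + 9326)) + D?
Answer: -26563 + 2*I*sqrt(739) ≈ -26563.0 + 54.369*I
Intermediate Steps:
(-31595 + sqrt(-12282 + 9326)) + D = (-31595 + sqrt(-12282 + 9326)) + 5032 = (-31595 + sqrt(-2956)) + 5032 = (-31595 + 2*I*sqrt(739)) + 5032 = -26563 + 2*I*sqrt(739)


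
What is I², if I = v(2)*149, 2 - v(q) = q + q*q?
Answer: 355216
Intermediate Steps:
v(q) = 2 - q - q² (v(q) = 2 - (q + q*q) = 2 - (q + q²) = 2 + (-q - q²) = 2 - q - q²)
I = -596 (I = (2 - 1*2 - 1*2²)*149 = (2 - 2 - 1*4)*149 = (2 - 2 - 4)*149 = -4*149 = -596)
I² = (-596)² = 355216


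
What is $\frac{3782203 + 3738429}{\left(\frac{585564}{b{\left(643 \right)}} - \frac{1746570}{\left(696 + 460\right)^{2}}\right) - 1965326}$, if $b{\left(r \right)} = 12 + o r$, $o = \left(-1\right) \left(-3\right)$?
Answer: $- \frac{3251204530487872}{849489805610707} \approx -3.8272$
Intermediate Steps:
$o = 3$
$b{\left(r \right)} = 12 + 3 r$
$\frac{3782203 + 3738429}{\left(\frac{585564}{b{\left(643 \right)}} - \frac{1746570}{\left(696 + 460\right)^{2}}\right) - 1965326} = \frac{3782203 + 3738429}{\left(\frac{585564}{12 + 3 \cdot 643} - \frac{1746570}{\left(696 + 460\right)^{2}}\right) - 1965326} = \frac{7520632}{\left(\frac{585564}{12 + 1929} - \frac{1746570}{1156^{2}}\right) + \left(-2309681 + 344355\right)} = \frac{7520632}{\left(\frac{585564}{1941} - \frac{1746570}{1336336}\right) - 1965326} = \frac{7520632}{\left(585564 \cdot \frac{1}{1941} - \frac{873285}{668168}\right) - 1965326} = \frac{7520632}{\left(\frac{195188}{647} - \frac{873285}{668168}\right) - 1965326} = \frac{7520632}{\frac{129853360189}{432304696} - 1965326} = \frac{7520632}{- \frac{849489805610707}{432304696}} = 7520632 \left(- \frac{432304696}{849489805610707}\right) = - \frac{3251204530487872}{849489805610707}$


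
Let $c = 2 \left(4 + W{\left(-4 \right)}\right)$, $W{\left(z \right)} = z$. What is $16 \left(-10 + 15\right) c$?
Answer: $0$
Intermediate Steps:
$c = 0$ ($c = 2 \left(4 - 4\right) = 2 \cdot 0 = 0$)
$16 \left(-10 + 15\right) c = 16 \left(-10 + 15\right) 0 = 16 \cdot 5 \cdot 0 = 80 \cdot 0 = 0$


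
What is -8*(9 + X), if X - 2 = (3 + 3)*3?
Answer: -232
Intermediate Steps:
X = 20 (X = 2 + (3 + 3)*3 = 2 + 6*3 = 2 + 18 = 20)
-8*(9 + X) = -8*(9 + 20) = -8*29 = -232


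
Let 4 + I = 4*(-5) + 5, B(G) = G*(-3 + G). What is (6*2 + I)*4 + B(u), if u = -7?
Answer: 42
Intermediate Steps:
I = -19 (I = -4 + (4*(-5) + 5) = -4 + (-20 + 5) = -4 - 15 = -19)
(6*2 + I)*4 + B(u) = (6*2 - 19)*4 - 7*(-3 - 7) = (12 - 19)*4 - 7*(-10) = -7*4 + 70 = -28 + 70 = 42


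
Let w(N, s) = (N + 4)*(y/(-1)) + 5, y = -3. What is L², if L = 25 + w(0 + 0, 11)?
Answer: 1764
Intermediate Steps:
w(N, s) = 17 + 3*N (w(N, s) = (N + 4)*(-3/(-1)) + 5 = (4 + N)*(-3*(-1)) + 5 = (4 + N)*3 + 5 = (12 + 3*N) + 5 = 17 + 3*N)
L = 42 (L = 25 + (17 + 3*(0 + 0)) = 25 + (17 + 3*0) = 25 + (17 + 0) = 25 + 17 = 42)
L² = 42² = 1764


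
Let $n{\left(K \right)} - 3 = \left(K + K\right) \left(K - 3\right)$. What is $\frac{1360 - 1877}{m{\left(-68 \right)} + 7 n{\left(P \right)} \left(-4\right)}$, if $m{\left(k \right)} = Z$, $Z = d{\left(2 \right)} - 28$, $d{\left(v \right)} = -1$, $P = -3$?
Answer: $\frac{517}{1121} \approx 0.4612$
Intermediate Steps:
$n{\left(K \right)} = 3 + 2 K \left(-3 + K\right)$ ($n{\left(K \right)} = 3 + \left(K + K\right) \left(K - 3\right) = 3 + 2 K \left(-3 + K\right)$)
$Z = -29$ ($Z = -1 - 28 = -29$)
$m{\left(k \right)} = -29$
$\frac{1360 - 1877}{m{\left(-68 \right)} + 7 n{\left(P \right)} \left(-4\right)} = \frac{1360 - 1877}{-29 + 7 \left(3 - -18 + 2 \left(-3\right)^{2}\right) \left(-4\right)} = - \frac{517}{-29 + 7 \left(3 + 18 + 2 \cdot 9\right) \left(-4\right)} = - \frac{517}{-29 + 7 \left(3 + 18 + 18\right) \left(-4\right)} = - \frac{517}{-29 + 7 \cdot 39 \left(-4\right)} = - \frac{517}{-29 + 273 \left(-4\right)} = - \frac{517}{-29 - 1092} = - \frac{517}{-1121} = \left(-517\right) \left(- \frac{1}{1121}\right) = \frac{517}{1121}$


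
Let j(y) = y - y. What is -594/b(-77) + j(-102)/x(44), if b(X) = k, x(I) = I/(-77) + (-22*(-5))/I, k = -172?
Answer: 297/86 ≈ 3.4535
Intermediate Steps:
x(I) = 110/I - I/77 (x(I) = I*(-1/77) + 110/I = -I/77 + 110/I = 110/I - I/77)
b(X) = -172
j(y) = 0
-594/b(-77) + j(-102)/x(44) = -594/(-172) + 0/(110/44 - 1/77*44) = -594*(-1/172) + 0/(110*(1/44) - 4/7) = 297/86 + 0/(5/2 - 4/7) = 297/86 + 0/(27/14) = 297/86 + 0*(14/27) = 297/86 + 0 = 297/86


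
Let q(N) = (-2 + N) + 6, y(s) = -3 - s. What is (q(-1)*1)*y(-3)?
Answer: 0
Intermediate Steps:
q(N) = 4 + N
(q(-1)*1)*y(-3) = ((4 - 1)*1)*(-3 - 1*(-3)) = (3*1)*(-3 + 3) = 3*0 = 0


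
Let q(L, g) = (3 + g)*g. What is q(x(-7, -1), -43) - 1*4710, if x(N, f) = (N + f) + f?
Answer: -2990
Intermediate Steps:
x(N, f) = N + 2*f
q(L, g) = g*(3 + g)
q(x(-7, -1), -43) - 1*4710 = -43*(3 - 43) - 1*4710 = -43*(-40) - 4710 = 1720 - 4710 = -2990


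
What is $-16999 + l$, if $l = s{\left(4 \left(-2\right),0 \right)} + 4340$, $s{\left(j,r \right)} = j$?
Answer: $-12667$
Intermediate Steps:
$l = 4332$ ($l = 4 \left(-2\right) + 4340 = -8 + 4340 = 4332$)
$-16999 + l = -16999 + 4332 = -12667$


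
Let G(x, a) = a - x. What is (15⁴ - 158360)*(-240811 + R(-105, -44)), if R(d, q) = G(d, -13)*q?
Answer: 26379884365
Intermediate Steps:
R(d, q) = q*(-13 - d) (R(d, q) = (-13 - d)*q = q*(-13 - d))
(15⁴ - 158360)*(-240811 + R(-105, -44)) = (15⁴ - 158360)*(-240811 - 1*(-44)*(13 - 105)) = (50625 - 158360)*(-240811 - 1*(-44)*(-92)) = -107735*(-240811 - 4048) = -107735*(-244859) = 26379884365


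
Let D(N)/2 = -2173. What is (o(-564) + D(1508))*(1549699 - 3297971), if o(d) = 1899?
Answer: 4278021584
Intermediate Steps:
D(N) = -4346 (D(N) = 2*(-2173) = -4346)
(o(-564) + D(1508))*(1549699 - 3297971) = (1899 - 4346)*(1549699 - 3297971) = -2447*(-1748272) = 4278021584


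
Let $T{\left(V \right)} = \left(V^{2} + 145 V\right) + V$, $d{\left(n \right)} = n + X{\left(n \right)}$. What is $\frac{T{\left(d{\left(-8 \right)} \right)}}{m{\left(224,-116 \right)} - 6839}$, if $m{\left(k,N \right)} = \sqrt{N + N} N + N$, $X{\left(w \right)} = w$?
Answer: $\frac{14466400}{51493817} - \frac{482560 i \sqrt{58}}{51493817} \approx 0.28093 - 0.071369 i$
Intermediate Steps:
$m{\left(k,N \right)} = N + \sqrt{2} N^{\frac{3}{2}}$ ($m{\left(k,N \right)} = \sqrt{2 N} N + N = \sqrt{2} \sqrt{N} N + N = \sqrt{2} N^{\frac{3}{2}} + N = N + \sqrt{2} N^{\frac{3}{2}}$)
$d{\left(n \right)} = 2 n$ ($d{\left(n \right)} = n + n = 2 n$)
$T{\left(V \right)} = V^{2} + 146 V$
$\frac{T{\left(d{\left(-8 \right)} \right)}}{m{\left(224,-116 \right)} - 6839} = \frac{2 \left(-8\right) \left(146 + 2 \left(-8\right)\right)}{\left(-116 + \sqrt{2} \left(-116\right)^{\frac{3}{2}}\right) - 6839} = \frac{\left(-16\right) \left(146 - 16\right)}{\left(-116 + \sqrt{2} \left(- 232 i \sqrt{29}\right)\right) - 6839} = \frac{\left(-16\right) 130}{\left(-116 - 232 i \sqrt{58}\right) - 6839} = - \frac{2080}{-6955 - 232 i \sqrt{58}}$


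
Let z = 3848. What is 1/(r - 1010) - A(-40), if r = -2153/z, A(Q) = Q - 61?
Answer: 392748085/3888633 ≈ 101.00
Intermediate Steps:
A(Q) = -61 + Q
r = -2153/3848 ≈ -0.55951
1/(r - 1010) - A(-40) = 1/(-2153/3848 - 1010) - (-61 - 40) = 1/(-3888633/3848) - 1*(-101) = -3848/3888633 + 101 = 392748085/3888633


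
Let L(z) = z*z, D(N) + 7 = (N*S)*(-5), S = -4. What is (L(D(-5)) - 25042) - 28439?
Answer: -42032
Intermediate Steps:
D(N) = -7 + 20*N (D(N) = -7 + (N*(-4))*(-5) = -7 - 4*N*(-5) = -7 + 20*N)
L(z) = z²
(L(D(-5)) - 25042) - 28439 = ((-7 + 20*(-5))² - 25042) - 28439 = ((-7 - 100)² - 25042) - 28439 = ((-107)² - 25042) - 28439 = (11449 - 25042) - 28439 = -13593 - 28439 = -42032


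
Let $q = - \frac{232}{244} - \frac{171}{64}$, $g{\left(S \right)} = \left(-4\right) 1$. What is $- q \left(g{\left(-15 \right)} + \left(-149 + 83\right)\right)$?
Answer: $- \frac{495005}{1952} \approx -253.59$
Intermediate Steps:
$g{\left(S \right)} = -4$
$q = - \frac{14143}{3904}$ ($q = \left(-232\right) \frac{1}{244} - \frac{171}{64} = - \frac{58}{61} - \frac{171}{64} = - \frac{14143}{3904} \approx -3.6227$)
$- q \left(g{\left(-15 \right)} + \left(-149 + 83\right)\right) = - \frac{\left(-14143\right) \left(-4 + \left(-149 + 83\right)\right)}{3904} = - \frac{\left(-14143\right) \left(-4 - 66\right)}{3904} = - \frac{\left(-14143\right) \left(-70\right)}{3904} = \left(-1\right) \frac{495005}{1952} = - \frac{495005}{1952}$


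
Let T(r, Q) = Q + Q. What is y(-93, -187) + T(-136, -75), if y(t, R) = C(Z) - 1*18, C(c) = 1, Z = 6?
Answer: -167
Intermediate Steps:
y(t, R) = -17 (y(t, R) = 1 - 1*18 = 1 - 18 = -17)
T(r, Q) = 2*Q
y(-93, -187) + T(-136, -75) = -17 + 2*(-75) = -17 - 150 = -167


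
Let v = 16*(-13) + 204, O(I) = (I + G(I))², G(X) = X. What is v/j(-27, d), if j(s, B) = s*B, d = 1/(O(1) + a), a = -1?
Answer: 4/9 ≈ 0.44444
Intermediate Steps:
O(I) = 4*I² (O(I) = (I + I)² = (2*I)² = 4*I²)
d = ⅓ (d = 1/(4*1² - 1) = 1/(4*1 - 1) = 1/(4 - 1) = 1/3 = ⅓ ≈ 0.33333)
j(s, B) = B*s
v = -4 (v = -208 + 204 = -4)
v/j(-27, d) = -4/((⅓)*(-27)) = -4/(-9) = -4*(-⅑) = 4/9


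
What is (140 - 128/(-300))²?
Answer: 110923024/5625 ≈ 19720.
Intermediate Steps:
(140 - 128/(-300))² = (140 - 128*(-1/300))² = (140 + 32/75)² = (10532/75)² = 110923024/5625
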